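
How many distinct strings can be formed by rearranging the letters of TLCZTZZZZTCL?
12! / (2! × 5! × 2! × 3!) = 166320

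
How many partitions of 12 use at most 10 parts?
By conjugation, equals partitions of 12 into parts ≤ 10. Let r_j(i) = number of partitions of i into parts ≤ j, for i = 0..12. r_1(i) = 1 for all i; r_j(i) = r_{j-1}(i) + r_j(i-j). Rows j = 2..10: ≤2: 1 1 2 2 3 3 4 4 5 5 6 6 7; ≤3: 1 1 2 3 4 5 7 8 10 12 14 16 19; ≤4: 1 1 2 3 5 6 9 11 15 18 23 27 34; ≤5: 1 1 2 3 5 7 10 13 18 23 30 37 47; ≤6: 1 1 2 3 5 7 11 14 20 26 35 44 58; ≤7: 1 1 2 3 5 7 11 15 21 28 38 49 65; ≤8: 1 1 2 3 5 7 11 15 22 29 40 52 70; ≤9: 1 1 2 3 5 7 11 15 22 30 41 54 73; ≤10: 1 1 2 3 5 7 11 15 22 30 42 55 75. r_10(12) = 75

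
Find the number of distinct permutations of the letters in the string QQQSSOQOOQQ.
11! / (3! × 6! × 2!) = 4620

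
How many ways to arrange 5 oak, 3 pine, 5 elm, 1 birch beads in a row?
14! / (5! × 3! × 5! × 1!) = 1009008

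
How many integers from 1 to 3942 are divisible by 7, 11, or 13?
⌊3942/7⌋+⌊3942/11⌋+⌊3942/13⌋ - ⌊3942/77⌋-⌊3942/91⌋-⌊3942/143⌋ + ⌊3942/1001⌋ = 563+358+303 - 51-43-27 + 3 = 1106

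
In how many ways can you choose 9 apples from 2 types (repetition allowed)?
C(9+2-1, 2-1) = C(10, 1) = 10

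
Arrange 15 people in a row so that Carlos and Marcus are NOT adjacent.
Total - adjacent = 15! - (15-1)!×2 = 1307674368000 - 174356582400 = 1133317785600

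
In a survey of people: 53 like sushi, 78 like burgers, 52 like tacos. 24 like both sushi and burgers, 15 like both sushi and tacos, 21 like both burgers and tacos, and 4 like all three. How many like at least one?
|A∪B∪C| = 53+78+52-24-15-21+4 = 127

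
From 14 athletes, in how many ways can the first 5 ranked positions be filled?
P(14,5) = 14!/(14-5)! = 240240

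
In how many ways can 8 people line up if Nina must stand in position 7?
Fix one position: (8-1)! = 5040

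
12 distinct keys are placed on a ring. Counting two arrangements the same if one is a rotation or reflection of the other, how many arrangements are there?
(12-1)!/2 = 39916800/2 = 19958400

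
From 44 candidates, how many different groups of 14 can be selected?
C(44,14) = 44!/(14!×30!) = 114955808528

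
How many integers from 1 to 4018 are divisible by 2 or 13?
⌊4018/2⌋ + ⌊4018/13⌋ - ⌊4018/26⌋ = 2009 + 309 - 154 = 2164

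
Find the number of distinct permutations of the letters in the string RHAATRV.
7! / (2! × 2! × 1! × 1! × 1!) = 1260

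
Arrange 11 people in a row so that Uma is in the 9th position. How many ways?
Fix one position: (11-1)! = 3628800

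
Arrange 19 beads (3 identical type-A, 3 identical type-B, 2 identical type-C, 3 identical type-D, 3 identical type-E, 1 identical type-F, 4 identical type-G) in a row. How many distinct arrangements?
19! / (3! × 3! × 2! × 3! × 3! × 1! × 4!) = 1955457504000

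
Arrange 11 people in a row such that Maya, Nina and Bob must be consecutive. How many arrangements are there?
Treat the 3 as one block: (11-3+1)! × 3! = 362880 × 6 = 2177280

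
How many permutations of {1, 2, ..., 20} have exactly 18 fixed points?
Choose the 18 fixed points C(20,18) = 190, derange the rest: !2 = Σ_{j=0}^{2} (-1)^j·2!/j! = 2 - 2 + 1 = 1. Product = 190 × 1 = 190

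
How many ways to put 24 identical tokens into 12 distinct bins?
C(24+12-1, 12-1) = C(35, 11) = 417225900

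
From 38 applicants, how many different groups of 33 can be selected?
C(38,33) = 38!/(33!×5!) = 501942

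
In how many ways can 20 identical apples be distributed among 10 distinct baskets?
C(20+10-1, 10-1) = C(29, 9) = 10015005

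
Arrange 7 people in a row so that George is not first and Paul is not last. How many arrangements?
By inclusion-exclusion: 7! - 2×(7-1)! + (7-2)! = 5040 - 1440 + 120 = 3720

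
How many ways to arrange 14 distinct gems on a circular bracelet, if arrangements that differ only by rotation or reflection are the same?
(14-1)!/2 = 6227020800/2 = 3113510400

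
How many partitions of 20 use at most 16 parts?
By conjugation, equals partitions of 20 into parts ≤ 16. Let r_j(i) = number of partitions of i into parts ≤ j, for i = 0..20. r_1(i) = 1 for all i; r_j(i) = r_{j-1}(i) + r_j(i-j). Rows j = 2..16: ≤2: 1 1 2 2 3 3 4 4 5 5 6 6 7 7 8 8 9 9 10 10 11; ≤3: 1 1 2 3 4 5 7 8 10 12 14 16 19 21 24 27 30 33 37 40 44; ≤4: 1 1 2 3 5 6 9 11 15 18 23 27 34 39 47 54 64 72 84 94 108; ≤5: 1 1 2 3 5 7 10 13 18 23 30 37 47 57 70 84 101 119 141 164 192; ≤6: 1 1 2 3 5 7 11 14 20 26 35 44 58 71 90 110 136 163 199 235 282; ≤7: 1 1 2 3 5 7 11 15 21 28 38 49 65 82 105 131 164 201 248 300 364; ≤8: 1 1 2 3 5 7 11 15 22 29 40 52 70 89 116 146 186 230 288 352 434; ≤9: 1 1 2 3 5 7 11 15 22 30 41 54 73 94 123 157 201 252 318 393 488; ≤10: 1 1 2 3 5 7 11 15 22 30 42 55 75 97 128 164 212 267 340 423 530; ≤11: 1 1 2 3 5 7 11 15 22 30 42 56 76 99 131 169 219 278 355 445 560; ≤12: 1 1 2 3 5 7 11 15 22 30 42 56 77 100 133 172 224 285 366 460 582; ≤13: 1 1 2 3 5 7 11 15 22 30 42 56 77 101 134 174 227 290 373 471 597; ≤14: 1 1 2 3 5 7 11 15 22 30 42 56 77 101 135 175 229 293 378 478 608; ≤15: 1 1 2 3 5 7 11 15 22 30 42 56 77 101 135 176 230 295 381 483 615; ≤16: 1 1 2 3 5 7 11 15 22 30 42 56 77 101 135 176 231 296 383 486 620. r_16(20) = 620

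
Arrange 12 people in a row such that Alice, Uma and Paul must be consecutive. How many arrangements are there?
Treat the 3 as one block: (12-3+1)! × 3! = 3628800 × 6 = 21772800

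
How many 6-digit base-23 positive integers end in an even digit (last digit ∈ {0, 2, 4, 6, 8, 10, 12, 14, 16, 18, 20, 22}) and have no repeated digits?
Last∈{0,2,4,6,8,10,12,14,16,18,20,22}. Last=0: 3160080. Last nonzero: 11×21×P(21,4) = 33180840. Total = 36340920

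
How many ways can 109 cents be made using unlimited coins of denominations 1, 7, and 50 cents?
Coefficient of x^109 in 1/(1-x^1) · 1/(1-x^7) · 1/(1-x^50). Case on j = number of 50-cent coins (j = 0..2); remainder r = 109 - 50j is made from {1,7} in ⌊r/7⌋+1 ways. r = 109, 59, 9 → 16 + 9 + 2 = 27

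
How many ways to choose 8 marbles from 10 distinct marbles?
C(10,8) = 10!/(8!×2!) = 45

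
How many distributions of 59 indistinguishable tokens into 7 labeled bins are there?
C(59+7-1, 7-1) = C(65, 6) = 82598880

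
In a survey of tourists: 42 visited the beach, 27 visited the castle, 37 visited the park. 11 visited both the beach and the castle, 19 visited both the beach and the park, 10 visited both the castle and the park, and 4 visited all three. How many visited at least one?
|A∪B∪C| = 42+27+37-11-19-10+4 = 70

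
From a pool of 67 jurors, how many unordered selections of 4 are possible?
C(67,4) = 67!/(4!×63!) = 766480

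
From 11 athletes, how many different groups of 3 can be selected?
C(11,3) = 11!/(3!×8!) = 165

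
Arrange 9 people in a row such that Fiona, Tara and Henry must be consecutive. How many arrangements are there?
Treat the 3 as one block: (9-3+1)! × 3! = 5040 × 6 = 30240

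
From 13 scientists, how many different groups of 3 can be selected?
C(13,3) = 13!/(3!×10!) = 286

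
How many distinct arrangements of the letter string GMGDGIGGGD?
10! / (1! × 6! × 1! × 2!) = 2520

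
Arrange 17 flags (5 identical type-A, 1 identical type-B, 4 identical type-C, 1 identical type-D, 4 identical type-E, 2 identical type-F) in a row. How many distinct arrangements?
17! / (5! × 1! × 4! × 1! × 4! × 2!) = 2572970400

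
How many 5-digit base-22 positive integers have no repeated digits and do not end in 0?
Last digit: 21 nonzero choices. First digit: 20 (nonzero, ≠last). Middle 3: P(20,3) = 6840. Total = 2872800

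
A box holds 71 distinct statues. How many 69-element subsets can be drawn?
C(71,69) = 71!/(69!×2!) = 2485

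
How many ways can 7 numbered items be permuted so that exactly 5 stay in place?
Choose the 5 fixed points C(7,5) = 21, derange the rest: !2 = Σ_{j=0}^{2} (-1)^j·2!/j! = 2 - 2 + 1 = 1. Product = 21 × 1 = 21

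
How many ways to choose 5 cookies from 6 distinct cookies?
C(6,5) = 6!/(5!×1!) = 6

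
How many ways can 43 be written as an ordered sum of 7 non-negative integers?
C(43+7-1, 7-1) = C(49, 6) = 13983816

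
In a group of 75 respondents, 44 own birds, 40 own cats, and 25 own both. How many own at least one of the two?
|A∪B| = |A| + |B| - |A∩B| = 44 + 40 - 25 = 59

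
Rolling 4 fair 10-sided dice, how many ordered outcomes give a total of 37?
Coefficient of x^37 in (x + x² + ... + x^10)^4. By inclusion-exclusion on dice exceeding 10: Σ_j (-1)^j C(4,j)·C(37-1-10j, 3) = C(4,0)·C(36,3) - C(4,1)·C(26,3) + C(4,2)·C(16,3) - C(4,3)·C(6,3) = 1·7140 - 4·2600 + 6·560 - 4·20 = 20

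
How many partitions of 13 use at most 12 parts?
By conjugation, equals partitions of 13 into parts ≤ 12. Let r_j(i) = number of partitions of i into parts ≤ j, for i = 0..13. r_1(i) = 1 for all i; r_j(i) = r_{j-1}(i) + r_j(i-j). Rows j = 2..12: ≤2: 1 1 2 2 3 3 4 4 5 5 6 6 7 7; ≤3: 1 1 2 3 4 5 7 8 10 12 14 16 19 21; ≤4: 1 1 2 3 5 6 9 11 15 18 23 27 34 39; ≤5: 1 1 2 3 5 7 10 13 18 23 30 37 47 57; ≤6: 1 1 2 3 5 7 11 14 20 26 35 44 58 71; ≤7: 1 1 2 3 5 7 11 15 21 28 38 49 65 82; ≤8: 1 1 2 3 5 7 11 15 22 29 40 52 70 89; ≤9: 1 1 2 3 5 7 11 15 22 30 41 54 73 94; ≤10: 1 1 2 3 5 7 11 15 22 30 42 55 75 97; ≤11: 1 1 2 3 5 7 11 15 22 30 42 56 76 99; ≤12: 1 1 2 3 5 7 11 15 22 30 42 56 77 100. r_12(13) = 100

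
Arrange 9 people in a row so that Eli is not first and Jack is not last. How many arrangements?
By inclusion-exclusion: 9! - 2×(9-1)! + (9-2)! = 362880 - 80640 + 5040 = 287280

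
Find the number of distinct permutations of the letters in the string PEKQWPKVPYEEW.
13! / (1! × 1! × 3! × 2! × 3! × 2! × 1!) = 43243200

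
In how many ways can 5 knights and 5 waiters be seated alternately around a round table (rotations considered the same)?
Fix one of the knights: (5-1)! ways for the remaining knights, × 5! ways for the waiters = 24 × 120 = 2880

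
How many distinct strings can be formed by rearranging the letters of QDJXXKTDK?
9! / (2! × 2! × 1! × 1! × 1! × 2!) = 45360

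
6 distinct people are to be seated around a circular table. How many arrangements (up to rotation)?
Circular: fix one position, arrange the rest. (6-1)! = 120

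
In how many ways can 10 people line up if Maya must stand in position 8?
Fix one position: (10-1)! = 362880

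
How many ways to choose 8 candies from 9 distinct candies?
C(9,8) = 9!/(8!×1!) = 9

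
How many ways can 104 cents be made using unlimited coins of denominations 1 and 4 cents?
Coefficient of x^104 in 1/(1-x^1) · 1/(1-x^4). Use j coins of 4 for j = 0..⌊104/4⌋ = 26, the rest in 1s: 26 + 1 = 27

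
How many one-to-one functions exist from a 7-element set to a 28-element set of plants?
P(28,7) = 28!/(28-7)! = 5967561600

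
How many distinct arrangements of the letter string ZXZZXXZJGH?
10! / (1! × 1! × 1! × 3! × 4!) = 25200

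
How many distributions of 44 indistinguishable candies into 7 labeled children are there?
C(44+7-1, 7-1) = C(50, 6) = 15890700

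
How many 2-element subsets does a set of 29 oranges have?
C(29,2) = 29!/(2!×27!) = 406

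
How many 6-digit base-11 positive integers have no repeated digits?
First digit: 10 choices (nonzero). Then descending: 10 × 10 × 9 × 8 × 7 × 6 = 302400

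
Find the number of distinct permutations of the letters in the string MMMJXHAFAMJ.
11! / (1! × 1! × 1! × 2! × 4! × 2!) = 415800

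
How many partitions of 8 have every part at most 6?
Let r_j(i) = number of partitions of i into parts ≤ j, for i = 0..8. r_1(i) = 1 for all i; r_j(i) = r_{j-1}(i) + r_j(i-j). Rows j = 2..6: ≤2: 1 1 2 2 3 3 4 4 5; ≤3: 1 1 2 3 4 5 7 8 10; ≤4: 1 1 2 3 5 6 9 11 15; ≤5: 1 1 2 3 5 7 10 13 18; ≤6: 1 1 2 3 5 7 11 14 20. r_6(8) = 20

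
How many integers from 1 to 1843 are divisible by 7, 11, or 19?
⌊1843/7⌋+⌊1843/11⌋+⌊1843/19⌋ - ⌊1843/77⌋-⌊1843/133⌋-⌊1843/209⌋ + ⌊1843/1463⌋ = 263+167+97 - 23-13-8 + 1 = 484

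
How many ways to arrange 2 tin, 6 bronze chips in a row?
8! / (2! × 6!) = 28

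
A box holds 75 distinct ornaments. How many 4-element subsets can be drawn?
C(75,4) = 75!/(4!×71!) = 1215450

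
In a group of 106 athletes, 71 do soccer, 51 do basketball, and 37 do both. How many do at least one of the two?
|A∪B| = |A| + |B| - |A∩B| = 71 + 51 - 37 = 85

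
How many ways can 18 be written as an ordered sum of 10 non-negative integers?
C(18+10-1, 10-1) = C(27, 9) = 4686825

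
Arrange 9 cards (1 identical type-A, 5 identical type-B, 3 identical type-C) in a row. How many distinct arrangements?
9! / (1! × 5! × 3!) = 504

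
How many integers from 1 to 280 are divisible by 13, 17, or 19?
⌊280/13⌋+⌊280/17⌋+⌊280/19⌋ - ⌊280/221⌋-⌊280/247⌋-⌊280/323⌋ + ⌊280/4199⌋ = 21+16+14 - 1-1-0 + 0 = 49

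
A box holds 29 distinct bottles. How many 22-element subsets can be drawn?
C(29,22) = 29!/(22!×7!) = 1560780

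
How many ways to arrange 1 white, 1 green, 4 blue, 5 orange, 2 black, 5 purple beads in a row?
18! / (1! × 1! × 4! × 5! × 2! × 5!) = 9262693440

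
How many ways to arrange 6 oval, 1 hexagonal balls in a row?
7! / (6! × 1!) = 7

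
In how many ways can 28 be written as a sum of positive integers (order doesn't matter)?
Pentagonal recurrence p(n) = p(n-1) + p(n-2) - p(n-5) - p(n-7) + p(n-12) + p(n-15) - ... gives p(0..27) = 1, 1, 2, 3, 5, 7, 11, 15, 22, 30, 42, 56, 77, 101, 135, 176, 231, 297, 385, 490, 627, 792, 1002, 1255, 1575, 1958, 2436, 3010. p(28) = p(27) + p(26) - p(23) - p(21) + p(16) + p(13) - p(6) - p(2) = 3010 + 2436 - 1255 - 792 + 231 + 101 - 11 - 2 = 3718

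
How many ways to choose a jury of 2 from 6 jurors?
C(6,2) = 6!/(2!×4!) = 15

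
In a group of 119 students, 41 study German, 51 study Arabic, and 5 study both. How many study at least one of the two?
|A∪B| = |A| + |B| - |A∩B| = 41 + 51 - 5 = 87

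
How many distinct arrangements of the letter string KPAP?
4! / (2! × 1! × 1!) = 12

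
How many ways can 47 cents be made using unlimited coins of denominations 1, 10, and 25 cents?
Coefficient of x^47 in 1/(1-x^1) · 1/(1-x^10) · 1/(1-x^25). Case on j = number of 25-cent coins (j = 0..1); remainder r = 47 - 25j is made from {1,10} in ⌊r/10⌋+1 ways. r = 47, 22 → 5 + 3 = 8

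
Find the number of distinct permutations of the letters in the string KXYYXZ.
6! / (1! × 2! × 2! × 1!) = 180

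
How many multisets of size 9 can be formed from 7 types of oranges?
C(9+7-1, 7-1) = C(15, 6) = 5005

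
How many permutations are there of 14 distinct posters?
14! = 87178291200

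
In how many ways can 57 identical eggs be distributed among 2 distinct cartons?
C(57+2-1, 2-1) = C(58, 1) = 58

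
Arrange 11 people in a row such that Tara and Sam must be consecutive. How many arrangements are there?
Treat the 2 as one block: (11-2+1)! × 2! = 3628800 × 2 = 7257600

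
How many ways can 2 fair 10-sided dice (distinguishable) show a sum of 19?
Coefficient of x^19 in (x + x² + ... + x^10)^2. By inclusion-exclusion on dice exceeding 10: Σ_j (-1)^j C(2,j)·C(19-1-10j, 1) = C(2,0)·C(18,1) - C(2,1)·C(8,1) = 1·18 - 2·8 = 2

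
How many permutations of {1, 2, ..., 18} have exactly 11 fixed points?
Choose the 11 fixed points C(18,11) = 31824, derange the rest: !7 = Σ_{j=0}^{7} (-1)^j·7!/j! = 5040 - 5040 + 2520 - 840 + 210 - 42 + 7 - 1 = 1854. Product = 31824 × 1854 = 59001696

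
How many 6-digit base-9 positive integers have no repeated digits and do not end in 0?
Last digit: 8 nonzero choices. First digit: 7 (nonzero, ≠last). Middle 4: P(7,4) = 840. Total = 47040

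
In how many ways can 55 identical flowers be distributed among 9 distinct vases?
C(55+9-1, 9-1) = C(63, 8) = 3872894697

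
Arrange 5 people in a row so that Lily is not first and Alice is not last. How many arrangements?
By inclusion-exclusion: 5! - 2×(5-1)! + (5-2)! = 120 - 48 + 6 = 78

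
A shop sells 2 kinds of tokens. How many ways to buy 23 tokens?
C(23+2-1, 2-1) = C(24, 1) = 24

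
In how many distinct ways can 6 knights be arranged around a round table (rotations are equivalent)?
Circular: fix one position, arrange the rest. (6-1)! = 120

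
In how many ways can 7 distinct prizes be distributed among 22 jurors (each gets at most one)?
P(22,7) = 22!/(22-7)! = 859541760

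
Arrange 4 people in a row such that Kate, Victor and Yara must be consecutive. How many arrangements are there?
Treat the 3 as one block: (4-3+1)! × 3! = 2 × 6 = 12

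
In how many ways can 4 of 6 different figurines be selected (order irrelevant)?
C(6,4) = 6!/(4!×2!) = 15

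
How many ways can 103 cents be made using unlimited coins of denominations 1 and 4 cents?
Coefficient of x^103 in 1/(1-x^1) · 1/(1-x^4). Use j coins of 4 for j = 0..⌊103/4⌋ = 25, the rest in 1s: 25 + 1 = 26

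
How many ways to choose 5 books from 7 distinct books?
C(7,5) = 7!/(5!×2!) = 21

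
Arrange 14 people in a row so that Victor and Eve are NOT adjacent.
Total - adjacent = 14! - (14-1)!×2 = 87178291200 - 12454041600 = 74724249600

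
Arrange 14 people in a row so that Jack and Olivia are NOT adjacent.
Total - adjacent = 14! - (14-1)!×2 = 87178291200 - 12454041600 = 74724249600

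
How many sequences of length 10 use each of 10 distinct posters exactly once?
10! = 3628800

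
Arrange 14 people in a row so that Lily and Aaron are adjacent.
Treat as block: (14-1)! × 2! = 6227020800 × 2 = 12454041600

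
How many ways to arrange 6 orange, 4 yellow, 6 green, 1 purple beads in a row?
17! / (6! × 4! × 6! × 1!) = 28588560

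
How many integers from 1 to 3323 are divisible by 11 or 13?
⌊3323/11⌋ + ⌊3323/13⌋ - ⌊3323/143⌋ = 302 + 255 - 23 = 534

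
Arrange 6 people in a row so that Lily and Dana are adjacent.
Treat as block: (6-1)! × 2! = 120 × 2 = 240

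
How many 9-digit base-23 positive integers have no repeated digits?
First digit: 22 choices (nonzero). Then descending: 22 × 22 × 21 × 20 × 19 × 18 × 17 × 16 × 15 = 283648780800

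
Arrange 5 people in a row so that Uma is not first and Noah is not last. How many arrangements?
By inclusion-exclusion: 5! - 2×(5-1)! + (5-2)! = 120 - 48 + 6 = 78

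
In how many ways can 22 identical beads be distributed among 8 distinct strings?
C(22+8-1, 8-1) = C(29, 7) = 1560780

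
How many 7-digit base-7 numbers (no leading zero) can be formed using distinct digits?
First digit: 6 choices (nonzero). Then descending: 6 × 6 × 5 × 4 × 3 × 2 × 1 = 4320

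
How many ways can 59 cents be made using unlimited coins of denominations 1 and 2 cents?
Coefficient of x^59 in 1/(1-x^1) · 1/(1-x^2). Use j coins of 2 for j = 0..⌊59/2⌋ = 29, the rest in 1s: 29 + 1 = 30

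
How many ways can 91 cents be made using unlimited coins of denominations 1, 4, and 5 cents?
Coefficient of x^91 in 1/(1-x^1) · 1/(1-x^4) · 1/(1-x^5). Case on j = number of 5-cent coins (j = 0..18); remainder r = 91 - 5j is made from {1,4} in ⌊r/4⌋+1 ways. r = 91, 86, 81, 76, 71, 66, 61, 56, 51, 46, 41, 36, 31, 26, 21, 16, 11, 6, 1 → 23 + 22 + 21 + 20 + 18 + 17 + 16 + 15 + 13 + 12 + 11 + 10 + 8 + 7 + 6 + 5 + 3 + 2 + 1 = 230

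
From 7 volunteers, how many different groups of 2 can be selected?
C(7,2) = 7!/(2!×5!) = 21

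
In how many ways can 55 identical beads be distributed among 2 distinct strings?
C(55+2-1, 2-1) = C(56, 1) = 56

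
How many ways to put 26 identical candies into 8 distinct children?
C(26+8-1, 8-1) = C(33, 7) = 4272048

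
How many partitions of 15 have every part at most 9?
Let r_j(i) = number of partitions of i into parts ≤ j, for i = 0..15. r_1(i) = 1 for all i; r_j(i) = r_{j-1}(i) + r_j(i-j). Rows j = 2..9: ≤2: 1 1 2 2 3 3 4 4 5 5 6 6 7 7 8 8; ≤3: 1 1 2 3 4 5 7 8 10 12 14 16 19 21 24 27; ≤4: 1 1 2 3 5 6 9 11 15 18 23 27 34 39 47 54; ≤5: 1 1 2 3 5 7 10 13 18 23 30 37 47 57 70 84; ≤6: 1 1 2 3 5 7 11 14 20 26 35 44 58 71 90 110; ≤7: 1 1 2 3 5 7 11 15 21 28 38 49 65 82 105 131; ≤8: 1 1 2 3 5 7 11 15 22 29 40 52 70 89 116 146; ≤9: 1 1 2 3 5 7 11 15 22 30 41 54 73 94 123 157. r_9(15) = 157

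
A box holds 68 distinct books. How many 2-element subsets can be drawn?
C(68,2) = 68!/(2!×66!) = 2278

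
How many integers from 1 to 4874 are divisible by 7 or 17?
⌊4874/7⌋ + ⌊4874/17⌋ - ⌊4874/119⌋ = 696 + 286 - 40 = 942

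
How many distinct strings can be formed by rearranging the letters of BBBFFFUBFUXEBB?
14! / (6! × 1! × 1! × 2! × 4!) = 2522520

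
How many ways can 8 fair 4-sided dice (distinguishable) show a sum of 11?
Coefficient of x^11 in (x + x² + ... + x^4)^8. By inclusion-exclusion on dice exceeding 4: Σ_j (-1)^j C(8,j)·C(11-1-4j, 7) = C(8,0)·C(10,7) = 1·120 = 120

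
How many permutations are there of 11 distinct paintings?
11! = 39916800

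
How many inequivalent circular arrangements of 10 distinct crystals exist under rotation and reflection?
(10-1)!/2 = 362880/2 = 181440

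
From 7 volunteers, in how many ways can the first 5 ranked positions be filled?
P(7,5) = 7!/(7-5)! = 2520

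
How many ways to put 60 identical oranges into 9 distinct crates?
C(60+9-1, 9-1) = C(68, 8) = 7392009768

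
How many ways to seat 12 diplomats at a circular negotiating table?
Circular: fix one position, arrange the rest. (12-1)! = 39916800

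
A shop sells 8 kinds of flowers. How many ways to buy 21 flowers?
C(21+8-1, 8-1) = C(28, 7) = 1184040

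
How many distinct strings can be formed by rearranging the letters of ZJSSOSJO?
8! / (1! × 3! × 2! × 2!) = 1680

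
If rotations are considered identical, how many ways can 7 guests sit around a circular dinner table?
Circular: fix one position, arrange the rest. (7-1)! = 720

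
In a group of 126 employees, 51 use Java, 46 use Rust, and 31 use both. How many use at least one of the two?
|A∪B| = |A| + |B| - |A∩B| = 51 + 46 - 31 = 66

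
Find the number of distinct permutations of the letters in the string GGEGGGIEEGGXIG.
14! / (2! × 3! × 8! × 1!) = 180180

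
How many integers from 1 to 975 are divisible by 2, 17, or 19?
⌊975/2⌋+⌊975/17⌋+⌊975/19⌋ - ⌊975/34⌋-⌊975/38⌋-⌊975/323⌋ + ⌊975/646⌋ = 487+57+51 - 28-25-3 + 1 = 540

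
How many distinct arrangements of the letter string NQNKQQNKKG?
10! / (3! × 3! × 3! × 1!) = 16800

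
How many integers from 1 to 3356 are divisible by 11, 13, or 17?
⌊3356/11⌋+⌊3356/13⌋+⌊3356/17⌋ - ⌊3356/143⌋-⌊3356/187⌋-⌊3356/221⌋ + ⌊3356/2431⌋ = 305+258+197 - 23-17-15 + 1 = 706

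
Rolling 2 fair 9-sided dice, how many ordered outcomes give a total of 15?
Coefficient of x^15 in (x + x² + ... + x^9)^2. By inclusion-exclusion on dice exceeding 9: Σ_j (-1)^j C(2,j)·C(15-1-9j, 1) = C(2,0)·C(14,1) - C(2,1)·C(5,1) = 1·14 - 2·5 = 4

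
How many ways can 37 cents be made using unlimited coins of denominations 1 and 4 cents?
Coefficient of x^37 in 1/(1-x^1) · 1/(1-x^4). Use j coins of 4 for j = 0..⌊37/4⌋ = 9, the rest in 1s: 9 + 1 = 10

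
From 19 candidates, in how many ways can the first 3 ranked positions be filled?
P(19,3) = 19!/(19-3)! = 5814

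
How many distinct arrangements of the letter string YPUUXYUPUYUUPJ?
14! / (3! × 1! × 6! × 3! × 1!) = 3363360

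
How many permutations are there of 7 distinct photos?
7! = 5040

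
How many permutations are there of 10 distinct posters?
10! = 3628800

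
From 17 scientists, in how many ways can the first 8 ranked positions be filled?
P(17,8) = 17!/(17-8)! = 980179200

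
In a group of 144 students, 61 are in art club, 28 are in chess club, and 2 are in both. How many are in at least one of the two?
|A∪B| = |A| + |B| - |A∩B| = 61 + 28 - 2 = 87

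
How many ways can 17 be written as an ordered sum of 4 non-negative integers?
C(17+4-1, 4-1) = C(20, 3) = 1140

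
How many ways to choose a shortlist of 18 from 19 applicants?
C(19,18) = 19!/(18!×1!) = 19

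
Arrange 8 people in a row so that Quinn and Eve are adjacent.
Treat as block: (8-1)! × 2! = 5040 × 2 = 10080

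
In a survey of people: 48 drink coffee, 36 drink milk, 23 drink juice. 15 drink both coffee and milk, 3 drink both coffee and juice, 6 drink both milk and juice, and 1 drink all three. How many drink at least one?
|A∪B∪C| = 48+36+23-15-3-6+1 = 84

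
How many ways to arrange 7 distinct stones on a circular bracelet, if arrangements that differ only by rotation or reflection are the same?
(7-1)!/2 = 720/2 = 360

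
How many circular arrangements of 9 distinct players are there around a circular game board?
Circular: fix one position, arrange the rest. (9-1)! = 40320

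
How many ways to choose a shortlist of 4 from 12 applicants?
C(12,4) = 12!/(4!×8!) = 495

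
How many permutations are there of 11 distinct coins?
11! = 39916800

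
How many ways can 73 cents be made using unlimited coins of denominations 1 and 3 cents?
Coefficient of x^73 in 1/(1-x^1) · 1/(1-x^3). Use j coins of 3 for j = 0..⌊73/3⌋ = 24, the rest in 1s: 24 + 1 = 25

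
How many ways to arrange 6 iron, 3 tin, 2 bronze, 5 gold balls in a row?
16! / (6! × 3! × 2! × 5!) = 20180160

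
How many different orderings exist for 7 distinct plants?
7! = 5040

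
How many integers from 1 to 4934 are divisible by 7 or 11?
⌊4934/7⌋ + ⌊4934/11⌋ - ⌊4934/77⌋ = 704 + 448 - 64 = 1088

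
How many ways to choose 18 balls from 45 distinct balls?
C(45,18) = 45!/(18!×27!) = 1715884494940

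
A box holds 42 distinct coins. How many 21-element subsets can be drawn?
C(42,21) = 42!/(21!×21!) = 538257874440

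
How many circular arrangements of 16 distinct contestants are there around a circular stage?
Circular: fix one position, arrange the rest. (16-1)! = 1307674368000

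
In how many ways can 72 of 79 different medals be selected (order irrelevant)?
C(79,72) = 79!/(72!×7!) = 2898753715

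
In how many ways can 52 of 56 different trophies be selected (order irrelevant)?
C(56,52) = 56!/(52!×4!) = 367290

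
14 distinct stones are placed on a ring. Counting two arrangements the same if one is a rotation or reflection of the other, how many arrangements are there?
(14-1)!/2 = 6227020800/2 = 3113510400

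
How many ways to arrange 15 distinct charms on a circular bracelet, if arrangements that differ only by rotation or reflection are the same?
(15-1)!/2 = 87178291200/2 = 43589145600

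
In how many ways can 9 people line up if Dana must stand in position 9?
Fix one position: (9-1)! = 40320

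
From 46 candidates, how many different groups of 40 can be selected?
C(46,40) = 46!/(40!×6!) = 9366819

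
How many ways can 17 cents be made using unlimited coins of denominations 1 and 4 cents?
Coefficient of x^17 in 1/(1-x^1) · 1/(1-x^4). Use j coins of 4 for j = 0..⌊17/4⌋ = 4, the rest in 1s: 4 + 1 = 5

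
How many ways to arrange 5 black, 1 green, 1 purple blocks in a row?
7! / (5! × 1! × 1!) = 42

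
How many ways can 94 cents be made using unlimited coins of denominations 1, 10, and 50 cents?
Coefficient of x^94 in 1/(1-x^1) · 1/(1-x^10) · 1/(1-x^50). Case on j = number of 50-cent coins (j = 0..1); remainder r = 94 - 50j is made from {1,10} in ⌊r/10⌋+1 ways. r = 94, 44 → 10 + 5 = 15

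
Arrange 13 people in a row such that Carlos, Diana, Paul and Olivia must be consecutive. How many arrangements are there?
Treat the 4 as one block: (13-4+1)! × 4! = 3628800 × 24 = 87091200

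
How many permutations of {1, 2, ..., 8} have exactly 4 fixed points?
Choose the 4 fixed points C(8,4) = 70, derange the rest: !4 = Σ_{j=0}^{4} (-1)^j·4!/j! = 24 - 24 + 12 - 4 + 1 = 9. Product = 70 × 9 = 630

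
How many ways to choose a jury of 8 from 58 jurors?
C(58,8) = 58!/(8!×50!) = 1916797311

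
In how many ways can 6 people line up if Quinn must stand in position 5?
Fix one position: (6-1)! = 120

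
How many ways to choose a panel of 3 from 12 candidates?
C(12,3) = 12!/(3!×9!) = 220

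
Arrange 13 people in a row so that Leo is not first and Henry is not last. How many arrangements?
By inclusion-exclusion: 13! - 2×(13-1)! + (13-2)! = 6227020800 - 958003200 + 39916800 = 5308934400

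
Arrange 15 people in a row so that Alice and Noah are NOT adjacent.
Total - adjacent = 15! - (15-1)!×2 = 1307674368000 - 174356582400 = 1133317785600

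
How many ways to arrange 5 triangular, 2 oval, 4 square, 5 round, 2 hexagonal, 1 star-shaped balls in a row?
19! / (5! × 2! × 4! × 5! × 2! × 1!) = 87995587680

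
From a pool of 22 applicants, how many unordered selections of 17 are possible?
C(22,17) = 22!/(17!×5!) = 26334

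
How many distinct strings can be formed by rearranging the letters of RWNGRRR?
7! / (1! × 1! × 1! × 4!) = 210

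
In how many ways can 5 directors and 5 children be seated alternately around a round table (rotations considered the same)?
Fix one of the directors: (5-1)! ways for the remaining directors, × 5! ways for the children = 24 × 120 = 2880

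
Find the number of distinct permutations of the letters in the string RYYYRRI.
7! / (3! × 1! × 3!) = 140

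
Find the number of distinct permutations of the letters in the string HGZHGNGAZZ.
10! / (1! × 3! × 3! × 2! × 1!) = 50400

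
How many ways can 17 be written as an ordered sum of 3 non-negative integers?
C(17+3-1, 3-1) = C(19, 2) = 171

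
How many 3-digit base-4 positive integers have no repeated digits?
First digit: 3 choices (nonzero). Then descending: 3 × 3 × 2 = 18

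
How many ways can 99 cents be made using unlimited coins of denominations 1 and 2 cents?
Coefficient of x^99 in 1/(1-x^1) · 1/(1-x^2). Use j coins of 2 for j = 0..⌊99/2⌋ = 49, the rest in 1s: 49 + 1 = 50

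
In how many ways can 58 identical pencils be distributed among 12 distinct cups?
C(58+12-1, 12-1) = C(69, 11) = 1823810410032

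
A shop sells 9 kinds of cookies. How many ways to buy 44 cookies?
C(44+9-1, 9-1) = C(52, 8) = 752538150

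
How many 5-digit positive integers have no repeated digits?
First digit: 9 choices (nonzero). Then descending: 9 × 9 × 8 × 7 × 6 = 27216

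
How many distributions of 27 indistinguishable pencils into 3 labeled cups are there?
C(27+3-1, 3-1) = C(29, 2) = 406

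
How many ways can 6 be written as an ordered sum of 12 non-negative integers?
C(6+12-1, 12-1) = C(17, 11) = 12376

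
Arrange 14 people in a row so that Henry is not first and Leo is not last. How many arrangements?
By inclusion-exclusion: 14! - 2×(14-1)! + (14-2)! = 87178291200 - 12454041600 + 479001600 = 75203251200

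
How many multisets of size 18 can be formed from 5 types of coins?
C(18+5-1, 5-1) = C(22, 4) = 7315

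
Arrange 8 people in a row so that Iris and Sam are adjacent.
Treat as block: (8-1)! × 2! = 5040 × 2 = 10080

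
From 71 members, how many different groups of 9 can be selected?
C(71,9) = 71!/(9!×62!) = 74473879480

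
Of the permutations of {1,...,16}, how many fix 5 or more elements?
Exactly j fixed points: C(16,j)·!(16-j); sum over j ≥ 5 (derangement numbers via !m = (m-1)·(!(m-1) + !(m-2)): !0..!11 = 1, 0, 1, 2, 9, 44, 265, 1854, 14833, 133496, 1334961, 14684570). Σ_{j=5}^{16} C(16,j)·!(16-j) = C(16,5)·!11 + C(16,6)·!10 + C(16,7)·!9 + C(16,8)·!8 + C(16,9)·!7 + C(16,10)·!6 + C(16,11)·!5 + C(16,12)·!4 + C(16,13)·!3 + C(16,14)·!2 + C(16,15)·!1 + C(16,16)·!0 = 4368·14684570 + 8008·1334961 + 11440·133496 + 12870·14833 + 11440·1854 + 8008·265 + 4368·44 + 1820·9 + 560·2 + 120·1 + 16·0 + 1·1 = 76574206091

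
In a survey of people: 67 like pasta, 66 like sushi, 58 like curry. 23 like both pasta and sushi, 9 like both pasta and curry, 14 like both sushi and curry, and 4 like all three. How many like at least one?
|A∪B∪C| = 67+66+58-23-9-14+4 = 149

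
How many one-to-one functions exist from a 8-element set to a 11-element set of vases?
P(11,8) = 11!/(11-8)! = 6652800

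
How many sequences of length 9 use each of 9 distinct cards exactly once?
9! = 362880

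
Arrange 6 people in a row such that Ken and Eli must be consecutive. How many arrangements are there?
Treat the 2 as one block: (6-2+1)! × 2! = 120 × 2 = 240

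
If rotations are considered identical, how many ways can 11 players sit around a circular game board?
Circular: fix one position, arrange the rest. (11-1)! = 3628800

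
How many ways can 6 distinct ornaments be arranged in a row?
6! = 720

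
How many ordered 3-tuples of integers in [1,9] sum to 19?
Coefficient of x^19 in (x + x² + ... + x^9)^3. By inclusion-exclusion on dice exceeding 9: Σ_j (-1)^j C(3,j)·C(19-1-9j, 2) = C(3,0)·C(18,2) - C(3,1)·C(9,2) = 1·153 - 3·36 = 45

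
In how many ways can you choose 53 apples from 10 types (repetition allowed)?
C(53+10-1, 10-1) = C(62, 9) = 20286591270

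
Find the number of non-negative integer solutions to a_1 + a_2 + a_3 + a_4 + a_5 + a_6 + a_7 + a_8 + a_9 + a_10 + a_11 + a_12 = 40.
C(40+12-1, 12-1) = C(51, 11) = 47626016970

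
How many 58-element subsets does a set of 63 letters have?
C(63,58) = 63!/(58!×5!) = 7028847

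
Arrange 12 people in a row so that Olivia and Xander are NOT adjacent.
Total - adjacent = 12! - (12-1)!×2 = 479001600 - 79833600 = 399168000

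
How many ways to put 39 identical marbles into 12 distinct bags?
C(39+12-1, 12-1) = C(50, 11) = 37353738800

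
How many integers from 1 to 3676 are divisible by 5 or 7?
⌊3676/5⌋ + ⌊3676/7⌋ - ⌊3676/35⌋ = 735 + 525 - 105 = 1155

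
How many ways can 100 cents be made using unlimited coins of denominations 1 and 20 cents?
Coefficient of x^100 in 1/(1-x^1) · 1/(1-x^20). Use j coins of 20 for j = 0..⌊100/20⌋ = 5, the rest in 1s: 5 + 1 = 6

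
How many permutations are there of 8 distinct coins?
8! = 40320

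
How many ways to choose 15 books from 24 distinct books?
C(24,15) = 24!/(15!×9!) = 1307504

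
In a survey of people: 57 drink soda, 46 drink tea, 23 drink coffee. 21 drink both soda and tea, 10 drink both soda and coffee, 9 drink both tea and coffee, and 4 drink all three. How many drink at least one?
|A∪B∪C| = 57+46+23-21-10-9+4 = 90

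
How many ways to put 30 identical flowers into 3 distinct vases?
C(30+3-1, 3-1) = C(32, 2) = 496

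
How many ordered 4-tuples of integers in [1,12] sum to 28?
Coefficient of x^28 in (x + x² + ... + x^12)^4. By inclusion-exclusion on dice exceeding 12: Σ_j (-1)^j C(4,j)·C(28-1-12j, 3) = C(4,0)·C(27,3) - C(4,1)·C(15,3) + C(4,2)·C(3,3) = 1·2925 - 4·455 + 6·1 = 1111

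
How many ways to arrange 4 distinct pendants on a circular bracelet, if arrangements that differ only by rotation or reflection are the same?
(4-1)!/2 = 6/2 = 3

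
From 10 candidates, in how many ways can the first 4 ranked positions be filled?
P(10,4) = 10!/(10-4)! = 5040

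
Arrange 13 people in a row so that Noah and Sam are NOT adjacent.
Total - adjacent = 13! - (13-1)!×2 = 6227020800 - 958003200 = 5269017600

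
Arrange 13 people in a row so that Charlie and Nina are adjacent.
Treat as block: (13-1)! × 2! = 479001600 × 2 = 958003200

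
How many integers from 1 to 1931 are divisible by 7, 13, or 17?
⌊1931/7⌋+⌊1931/13⌋+⌊1931/17⌋ - ⌊1931/91⌋-⌊1931/119⌋-⌊1931/221⌋ + ⌊1931/1547⌋ = 275+148+113 - 21-16-8 + 1 = 492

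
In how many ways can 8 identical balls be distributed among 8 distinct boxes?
C(8+8-1, 8-1) = C(15, 7) = 6435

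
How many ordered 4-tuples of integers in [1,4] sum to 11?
Coefficient of x^11 in (x + x² + ... + x^4)^4. By inclusion-exclusion on dice exceeding 4: Σ_j (-1)^j C(4,j)·C(11-1-4j, 3) = C(4,0)·C(10,3) - C(4,1)·C(6,3) = 1·120 - 4·20 = 40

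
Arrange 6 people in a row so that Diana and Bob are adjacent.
Treat as block: (6-1)! × 2! = 120 × 2 = 240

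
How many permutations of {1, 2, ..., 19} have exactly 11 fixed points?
Choose the 11 fixed points C(19,11) = 75582, derange the rest: !8 = Σ_{j=0}^{8} (-1)^j·8!/j! = 40320 - 40320 + 20160 - 6720 + 1680 - 336 + 56 - 8 + 1 = 14833. Product = 75582 × 14833 = 1121107806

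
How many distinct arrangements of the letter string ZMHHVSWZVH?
10! / (2! × 2! × 3! × 1! × 1! × 1!) = 151200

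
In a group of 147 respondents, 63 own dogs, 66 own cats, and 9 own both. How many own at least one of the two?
|A∪B| = |A| + |B| - |A∩B| = 63 + 66 - 9 = 120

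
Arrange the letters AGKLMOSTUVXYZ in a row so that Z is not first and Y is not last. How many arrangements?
By inclusion-exclusion: 13! - 2×(13-1)! + (13-2)! = 6227020800 - 958003200 + 39916800 = 5308934400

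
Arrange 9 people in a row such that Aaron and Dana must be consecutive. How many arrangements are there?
Treat the 2 as one block: (9-2+1)! × 2! = 40320 × 2 = 80640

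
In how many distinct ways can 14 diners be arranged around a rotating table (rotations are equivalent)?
Circular: fix one position, arrange the rest. (14-1)! = 6227020800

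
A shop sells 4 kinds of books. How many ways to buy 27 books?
C(27+4-1, 4-1) = C(30, 3) = 4060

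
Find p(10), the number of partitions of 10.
Pentagonal recurrence p(n) = p(n-1) + p(n-2) - p(n-5) - p(n-7) + p(n-12) + p(n-15) - ... gives p(0..9) = 1, 1, 2, 3, 5, 7, 11, 15, 22, 30. p(10) = p(9) + p(8) - p(5) - p(3) = 30 + 22 - 7 - 3 = 42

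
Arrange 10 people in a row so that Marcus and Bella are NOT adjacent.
Total - adjacent = 10! - (10-1)!×2 = 3628800 - 725760 = 2903040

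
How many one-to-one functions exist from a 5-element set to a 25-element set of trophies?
P(25,5) = 25!/(25-5)! = 6375600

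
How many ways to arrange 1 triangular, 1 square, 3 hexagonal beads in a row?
5! / (1! × 1! × 3!) = 20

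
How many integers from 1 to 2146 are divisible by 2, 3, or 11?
⌊2146/2⌋+⌊2146/3⌋+⌊2146/11⌋ - ⌊2146/6⌋-⌊2146/22⌋-⌊2146/33⌋ + ⌊2146/66⌋ = 1073+715+195 - 357-97-65 + 32 = 1496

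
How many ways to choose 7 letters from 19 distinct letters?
C(19,7) = 19!/(7!×12!) = 50388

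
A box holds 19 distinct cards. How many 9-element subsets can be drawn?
C(19,9) = 19!/(9!×10!) = 92378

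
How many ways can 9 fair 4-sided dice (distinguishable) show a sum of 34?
Coefficient of x^34 in (x + x² + ... + x^4)^9. By inclusion-exclusion on dice exceeding 4: Σ_j (-1)^j C(9,j)·C(34-1-4j, 8) = C(9,0)·C(33,8) - C(9,1)·C(29,8) + C(9,2)·C(25,8) - C(9,3)·C(21,8) + C(9,4)·C(17,8) - C(9,5)·C(13,8) + C(9,6)·C(9,8) = 1·13884156 - 9·4292145 + 36·1081575 - 84·203490 + 126·24310 - 126·1287 + 84·9 = 45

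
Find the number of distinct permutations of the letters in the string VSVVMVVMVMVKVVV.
15! / (1! × 1! × 3! × 10!) = 60060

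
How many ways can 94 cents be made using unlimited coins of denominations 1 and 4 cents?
Coefficient of x^94 in 1/(1-x^1) · 1/(1-x^4). Use j coins of 4 for j = 0..⌊94/4⌋ = 23, the rest in 1s: 23 + 1 = 24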